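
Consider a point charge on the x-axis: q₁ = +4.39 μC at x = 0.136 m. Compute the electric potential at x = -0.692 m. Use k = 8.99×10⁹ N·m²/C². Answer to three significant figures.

Electric potential is a scalar, so the contributions from each charge add algebraically: V = Σ kqᵢ/rᵢ.
V = k[(4.39×10⁻⁶)/(0.828)] = 4.77×10⁴ V.

4.77×10⁴ V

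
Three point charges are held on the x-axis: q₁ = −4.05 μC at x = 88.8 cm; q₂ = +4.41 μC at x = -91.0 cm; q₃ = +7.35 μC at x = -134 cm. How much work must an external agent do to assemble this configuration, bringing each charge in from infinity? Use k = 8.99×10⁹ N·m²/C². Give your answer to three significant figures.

0.468 J

The work to assemble the configuration equals its total potential energy, U = Σ kqᵢqⱼ/rᵢⱼ over all pairs.
Pair separations: r₁₂ = 1.80 m, r₁₃ = 2.23 m, r₂₃ = 0.430 m.
U = (-0.0893) + (-0.120) + (0.678) = 0.468 J.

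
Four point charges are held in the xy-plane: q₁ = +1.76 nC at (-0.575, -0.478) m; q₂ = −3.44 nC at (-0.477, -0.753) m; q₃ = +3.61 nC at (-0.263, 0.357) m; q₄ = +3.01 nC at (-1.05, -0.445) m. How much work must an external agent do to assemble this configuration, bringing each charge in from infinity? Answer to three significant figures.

The work to assemble the configuration equals its total potential energy, U = Σ kqᵢqⱼ/rᵢⱼ over all pairs.
Pair separations: r₁₂ = 0.292 m, r₁₃ = 0.891 m, r₁₄ = 0.476 m, r₂₃ = 1.13 m, r₂₄ = 0.651 m, r₃₄ = 1.12 m.
Summing all 6 pair terms gives U = -1.77×10⁻⁷ J.

-1.77×10⁻⁷ J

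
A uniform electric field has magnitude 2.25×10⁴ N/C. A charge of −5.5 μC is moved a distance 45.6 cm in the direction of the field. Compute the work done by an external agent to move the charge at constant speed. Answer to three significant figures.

The potential change for a displacement 45.6 cm in the direction of the field is ΔV = −Ed = -1.03×10⁴ V.
W_ext = qΔV = 0.0564 J.

0.0564 J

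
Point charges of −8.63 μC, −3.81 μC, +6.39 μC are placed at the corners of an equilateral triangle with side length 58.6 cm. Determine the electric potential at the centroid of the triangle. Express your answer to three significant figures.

-1.61×10⁵ V

The total potential is the scalar sum of each charge's contribution, V = Σ kqᵢ/rᵢ.
The distance from each vertex to the centroid is a/√3 = 0.338 m.
V = k[(-8.63×10⁻⁶)/(0.338) + (-3.81×10⁻⁶)/(0.338) + (6.39×10⁻⁶)/(0.338)] = -1.61×10⁵ V.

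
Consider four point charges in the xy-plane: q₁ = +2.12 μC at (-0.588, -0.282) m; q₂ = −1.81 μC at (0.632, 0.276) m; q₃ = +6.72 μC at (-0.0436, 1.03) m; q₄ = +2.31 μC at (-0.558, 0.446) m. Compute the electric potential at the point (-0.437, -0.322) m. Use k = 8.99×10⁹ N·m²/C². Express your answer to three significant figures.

Electric potential is a scalar, so the contributions from each charge add algebraically: V = Σ kqᵢ/rᵢ.
Distances from the field point to each charge: r₁ = 0.156 m, r₂ = 1.22 m, r₃ = 1.41 m, r₄ = 0.777 m.
V = k[(2.12×10⁻⁶)/(0.156) + (-1.81×10⁻⁶)/(1.22) + (6.72×10⁻⁶)/(1.41) + (2.31×10⁻⁶)/(0.777)] = 1.78×10⁵ V.

1.78×10⁵ V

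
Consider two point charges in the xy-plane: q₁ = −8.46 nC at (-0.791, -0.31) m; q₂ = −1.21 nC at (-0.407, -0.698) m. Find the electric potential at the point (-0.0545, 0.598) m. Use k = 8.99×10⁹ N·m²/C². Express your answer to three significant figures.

-73.2 V

The total potential is the scalar sum of each charge's contribution, V = Σ kqᵢ/rᵢ.
Distances from the field point to each charge: r₁ = 1.17 m, r₂ = 1.34 m.
V = k[(-8.46×10⁻⁹)/(1.17) + (-1.21×10⁻⁹)/(1.34)] = -73.2 V.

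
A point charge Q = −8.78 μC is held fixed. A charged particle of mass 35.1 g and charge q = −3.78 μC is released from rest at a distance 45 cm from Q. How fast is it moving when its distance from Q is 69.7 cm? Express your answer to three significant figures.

3.66 m/s

Only the electrostatic force acts, so mechanical energy is conserved: ½mv² = U₁ − U₂ = kQq(1/r₁ − 1/r₂).
U₁ − U₂ = (8.99×10⁹ N·m²/C²)(-8.78×10⁻⁶ C)(-3.78×10⁻⁶ C)(1/0.450 − 1/0.697) = 0.235 J.
v = √(2·0.235/0.0351) = 3.66 m/s.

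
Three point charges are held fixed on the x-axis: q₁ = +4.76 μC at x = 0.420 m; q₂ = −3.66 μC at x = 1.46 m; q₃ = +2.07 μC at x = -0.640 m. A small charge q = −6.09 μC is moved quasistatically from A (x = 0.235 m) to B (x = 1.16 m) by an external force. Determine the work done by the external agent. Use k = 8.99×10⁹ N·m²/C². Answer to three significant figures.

For quasistatic motion the external work equals the change in potential energy: W_ext = qΔV = q(V_B − V_A).
At A: distances to the source charges are 0.185 m, 1.23 m, 0.875 m; V_A = Σ kqᵢ/rᵢ = 2.26×10⁵ V.
At B: distances to the source charges are 0.740 m, 0.300 m, 1.80 m; V_B = Σ kqᵢ/rᵢ = -4.15×10⁴ V.
ΔV = V_B − V_A = -2.67×10⁵ V.
W_ext = qΔV = (-6.09×10⁻⁶ C)(-2.67×10⁵ V) = 1.63 J.

1.63 J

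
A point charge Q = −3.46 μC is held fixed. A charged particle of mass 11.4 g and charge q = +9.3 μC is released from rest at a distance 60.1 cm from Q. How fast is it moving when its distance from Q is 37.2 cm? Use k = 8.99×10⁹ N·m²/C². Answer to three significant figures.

Only the electrostatic force acts, so mechanical energy is conserved: ½mv² = U₁ − U₂ = kQq(1/r₁ − 1/r₂).
U₁ − U₂ = (8.99×10⁹ N·m²/C²)(-3.46×10⁻⁶ C)(9.30×10⁻⁶ C)(1/0.601 − 1/0.372) = 0.296 J.
v = √(2·0.296/0.0114) = 7.21 m/s.

7.21 m/s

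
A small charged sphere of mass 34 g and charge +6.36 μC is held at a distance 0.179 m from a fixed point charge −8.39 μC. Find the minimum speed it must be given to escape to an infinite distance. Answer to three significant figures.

12.6 m/s

To just escape, total mechanical energy must reach zero at infinity: ½mv²_min + U = 0, so ½mv²_min = −U = |kQq|/r.
|U| = |kQq|/r = (8.99×10⁹ N·m²/C²)(8.39×10⁻⁶)(6.36×10⁻⁶)/(0.179) = 2.68 J.
v_min = √(2|U|/m) = √(2·2.68/0.0340) = 12.6 m/s.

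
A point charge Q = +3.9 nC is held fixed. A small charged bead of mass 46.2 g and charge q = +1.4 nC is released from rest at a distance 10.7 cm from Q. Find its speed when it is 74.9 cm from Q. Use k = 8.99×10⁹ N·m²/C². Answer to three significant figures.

Only the electrostatic force acts, so mechanical energy is conserved: ½mv² = U₁ − U₂ = kQq(1/r₁ − 1/r₂).
U₁ − U₂ = (8.99×10⁹ N·m²/C²)(3.90×10⁻⁹ C)(1.40×10⁻⁹ C)(1/0.107 − 1/0.749) = 3.93×10⁻⁷ J.
v = √(2·3.93×10⁻⁷/0.0462) = 4.13×10⁻³ m/s.

4.13×10⁻³ m/s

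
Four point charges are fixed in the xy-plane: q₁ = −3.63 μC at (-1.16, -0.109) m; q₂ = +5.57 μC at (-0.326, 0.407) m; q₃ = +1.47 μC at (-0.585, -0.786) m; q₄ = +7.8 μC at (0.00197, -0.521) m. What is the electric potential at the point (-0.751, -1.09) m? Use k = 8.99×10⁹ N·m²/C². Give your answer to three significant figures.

Electric potential is a scalar, so the contributions from each charge add algebraically: V = Σ kqᵢ/rᵢ.
Distances from the field point to each charge: r₁ = 1.06 m, r₂ = 1.56 m, r₃ = 0.346 m, r₄ = 0.944 m.
V = k[(-3.63×10⁻⁶)/(1.06) + (5.57×10⁻⁶)/(1.56) + (1.47×10⁻⁶)/(0.346) + (7.80×10⁻⁶)/(0.944)] = 1.14×10⁵ V.

1.14×10⁵ V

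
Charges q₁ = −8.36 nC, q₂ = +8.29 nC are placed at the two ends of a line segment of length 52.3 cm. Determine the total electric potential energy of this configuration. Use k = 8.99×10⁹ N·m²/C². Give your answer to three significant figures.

The assembly work is the sum of pairwise potential energies, U = Σ_{i<j} kqᵢqⱼ/rᵢⱼ.
The separation is r = 0.523 m.
U = (-1.19×10⁻⁶) = -1.19×10⁻⁶ J.

-1.19×10⁻⁶ J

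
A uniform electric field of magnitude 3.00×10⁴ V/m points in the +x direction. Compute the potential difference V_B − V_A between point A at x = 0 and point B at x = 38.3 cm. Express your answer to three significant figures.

-1.15×10⁴ V

In a uniform field, potential decreases in the direction of E: V_B − V_A = −E·Δx.
V_B − V_A = −(3.00×10⁴ V/m)(0.383 m) = -1.15×10⁴ V.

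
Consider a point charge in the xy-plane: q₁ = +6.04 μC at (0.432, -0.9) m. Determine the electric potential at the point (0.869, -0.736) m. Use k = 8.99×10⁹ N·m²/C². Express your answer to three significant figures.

1.16×10⁵ V

The total potential is the scalar sum of each charge's contribution, V = Σ kqᵢ/rᵢ.
Distances from the field point to each charge: r₁ = 0.467 m.
V = k[(6.04×10⁻⁶)/(0.467)] = 1.16×10⁵ V.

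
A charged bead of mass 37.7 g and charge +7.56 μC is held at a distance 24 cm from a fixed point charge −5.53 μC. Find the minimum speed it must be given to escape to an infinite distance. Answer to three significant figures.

To just escape, total mechanical energy must reach zero at infinity: ½mv²_min + U = 0, so ½mv²_min = −U = |kQq|/r.
|U| = |kQq|/r = (8.99×10⁹ N·m²/C²)(5.53×10⁻⁶)(7.56×10⁻⁶)/(0.240) = 1.57 J.
v_min = √(2|U|/m) = √(2·1.57/0.0377) = 9.11 m/s.

9.11 m/s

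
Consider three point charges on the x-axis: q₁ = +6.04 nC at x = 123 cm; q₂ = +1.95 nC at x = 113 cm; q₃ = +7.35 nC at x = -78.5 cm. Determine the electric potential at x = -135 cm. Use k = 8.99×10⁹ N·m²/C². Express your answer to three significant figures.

145 V

Electric potential is a scalar, so the contributions from each charge add algebraically: V = Σ kqᵢ/rᵢ.
Distances from the field point to each charge: r₁ = 2.58 m, r₂ = 2.48 m, r₃ = 0.565 m.
V = k[(6.04×10⁻⁹)/(2.58) + (1.95×10⁻⁹)/(2.48) + (7.35×10⁻⁹)/(0.565)] = 145 V.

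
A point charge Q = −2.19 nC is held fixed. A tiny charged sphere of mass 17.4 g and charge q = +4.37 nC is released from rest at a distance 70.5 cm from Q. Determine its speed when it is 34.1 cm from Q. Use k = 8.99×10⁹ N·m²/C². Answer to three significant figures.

3.87×10⁻³ m/s

Only the electrostatic force acts, so mechanical energy is conserved: ½mv² = U₁ − U₂ = kQq(1/r₁ − 1/r₂).
U₁ − U₂ = (8.99×10⁹ N·m²/C²)(-2.19×10⁻⁹ C)(4.37×10⁻⁹ C)(1/0.705 − 1/0.341) = 1.30×10⁻⁷ J.
v = √(2·1.30×10⁻⁷/0.0174) = 3.87×10⁻³ m/s.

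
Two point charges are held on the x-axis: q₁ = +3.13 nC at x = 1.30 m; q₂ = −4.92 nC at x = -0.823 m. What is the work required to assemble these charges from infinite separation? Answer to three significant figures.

The work to assemble the configuration equals its total potential energy, U = Σ kqᵢqⱼ/rᵢⱼ over all pairs.
Pair separations: r₁₂ = 2.12 m.
U = (-6.52×10⁻⁸) = -6.52×10⁻⁸ J.

-6.52×10⁻⁸ J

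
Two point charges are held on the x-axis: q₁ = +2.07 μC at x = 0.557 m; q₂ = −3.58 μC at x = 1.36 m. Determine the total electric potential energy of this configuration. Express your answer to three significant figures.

-0.0830 J

The assembly work is the sum of pairwise potential energies, U = Σ_{i<j} kqᵢqⱼ/rᵢⱼ.
Pair separations: r₁₂ = 0.803 m.
U = (-0.0830) = -0.0830 J.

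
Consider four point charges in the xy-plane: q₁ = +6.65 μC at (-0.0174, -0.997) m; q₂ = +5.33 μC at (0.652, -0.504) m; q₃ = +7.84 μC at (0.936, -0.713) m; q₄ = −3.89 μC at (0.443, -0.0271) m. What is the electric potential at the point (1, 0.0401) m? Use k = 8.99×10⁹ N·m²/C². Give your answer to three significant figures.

The total potential is the scalar sum of each charge's contribution, V = Σ kqᵢ/rᵢ.
Distances from the field point to each charge: r₁ = 1.45 m, r₂ = 0.646 m, r₃ = 0.756 m, r₄ = 0.561 m.
V = k[(6.65×10⁻⁶)/(1.45) + (5.33×10⁻⁶)/(0.646) + (7.84×10⁻⁶)/(0.756) + (-3.89×10⁻⁶)/(0.561)] = 1.46×10⁵ V.

1.46×10⁵ V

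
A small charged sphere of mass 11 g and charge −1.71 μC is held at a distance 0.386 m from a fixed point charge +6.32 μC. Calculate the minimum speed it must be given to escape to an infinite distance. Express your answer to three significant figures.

To just escape, total mechanical energy must reach zero at infinity: ½mv²_min + U = 0, so ½mv²_min = −U = |kQq|/r.
|U| = |kQq|/r = (8.99×10⁹ N·m²/C²)(6.32×10⁻⁶)(1.71×10⁻⁶)/(0.386) = 0.252 J.
v_min = √(2|U|/m) = √(2·0.252/0.0110) = 6.76 m/s.

6.76 m/s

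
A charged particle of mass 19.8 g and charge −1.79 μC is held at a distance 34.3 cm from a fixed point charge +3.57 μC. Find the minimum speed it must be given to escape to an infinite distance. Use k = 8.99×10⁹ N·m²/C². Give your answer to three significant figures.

4.11 m/s

To just escape, total mechanical energy must reach zero at infinity: ½mv²_min + U = 0, so ½mv²_min = −U = |kQq|/r.
|U| = |kQq|/r = (8.99×10⁹ N·m²/C²)(3.57×10⁻⁶)(1.79×10⁻⁶)/(0.343) = 0.167 J.
v_min = √(2|U|/m) = √(2·0.167/0.0198) = 4.11 m/s.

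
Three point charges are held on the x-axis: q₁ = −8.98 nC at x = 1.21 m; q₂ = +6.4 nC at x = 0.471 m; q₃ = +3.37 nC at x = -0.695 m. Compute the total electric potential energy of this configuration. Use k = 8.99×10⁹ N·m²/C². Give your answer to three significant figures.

-6.76×10⁻⁷ J

The work to assemble the configuration equals its total potential energy, U = Σ kqᵢqⱼ/rᵢⱼ over all pairs.
Pair separations: r₁₂ = 0.739 m, r₁₃ = 1.90 m, r₂₃ = 1.17 m.
U = (-6.99×10⁻⁷) + (-1.43×10⁻⁷) + (1.66×10⁻⁷) = -6.76×10⁻⁷ J.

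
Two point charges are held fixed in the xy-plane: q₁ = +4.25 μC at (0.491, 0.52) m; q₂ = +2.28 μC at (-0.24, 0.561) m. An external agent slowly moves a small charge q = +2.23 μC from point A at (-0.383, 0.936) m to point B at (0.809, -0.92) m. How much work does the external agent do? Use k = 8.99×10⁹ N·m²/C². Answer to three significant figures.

For quasistatic motion the external work equals the change in potential energy: W_ext = qΔV = q(V_B − V_A).
At A: distances to the source charges are 0.968 m, 0.401 m; V_A = Σ kqᵢ/rᵢ = 9.05×10⁴ V.
At B: distances to the source charges are 1.47 m, 1.81 m; V_B = Σ kqᵢ/rᵢ = 3.72×10⁴ V.
ΔV = V_B − V_A = -5.33×10⁴ V.
W_ext = qΔV = (2.23×10⁻⁶ C)(-5.33×10⁴ V) = -0.119 J.

-0.119 J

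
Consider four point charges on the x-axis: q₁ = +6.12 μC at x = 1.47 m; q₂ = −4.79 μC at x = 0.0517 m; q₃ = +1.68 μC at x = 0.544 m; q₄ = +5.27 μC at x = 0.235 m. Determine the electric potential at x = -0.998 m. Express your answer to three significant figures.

The total potential is the scalar sum of each charge's contribution, V = Σ kqᵢ/rᵢ.
Distances from the field point to each charge: r₁ = 2.47 m, r₂ = 1.05 m, r₃ = 1.54 m, r₄ = 1.23 m.
V = k[(6.12×10⁻⁶)/(2.47) + (-4.79×10⁻⁶)/(1.05) + (1.68×10⁻⁶)/(1.54) + (5.27×10⁻⁶)/(1.23)] = 2.95×10⁴ V.

2.95×10⁴ V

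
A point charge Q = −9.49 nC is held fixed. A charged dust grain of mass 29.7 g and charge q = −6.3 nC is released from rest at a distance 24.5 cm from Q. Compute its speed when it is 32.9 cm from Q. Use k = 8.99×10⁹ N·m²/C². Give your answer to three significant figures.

Only the electrostatic force acts, so mechanical energy is conserved: ½mv² = U₁ − U₂ = kQq(1/r₁ − 1/r₂).
U₁ − U₂ = (8.99×10⁹ N·m²/C²)(-9.49×10⁻⁹ C)(-6.30×10⁻⁹ C)(1/0.245 − 1/0.329) = 5.60×10⁻⁷ J.
v = √(2·5.60×10⁻⁷/0.0297) = 6.14×10⁻³ m/s.

6.14×10⁻³ m/s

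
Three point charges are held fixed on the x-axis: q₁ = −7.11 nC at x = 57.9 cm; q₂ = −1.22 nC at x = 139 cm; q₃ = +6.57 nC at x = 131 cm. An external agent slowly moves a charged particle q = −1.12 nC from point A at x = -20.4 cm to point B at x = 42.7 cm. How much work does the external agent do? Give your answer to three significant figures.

3.53×10⁻⁷ J

For quasistatic motion the external work equals the change in potential energy: W_ext = qΔV = q(V_B − V_A).
At A: distances to the source charges are 0.783 m, 1.59 m, 1.51 m; V_A = Σ kqᵢ/rᵢ = -49.5 V.
At B: distances to the source charges are 0.152 m, 0.963 m, 0.883 m; V_B = Σ kqᵢ/rᵢ = -365 V.
ΔV = V_B − V_A = -316 V.
W_ext = qΔV = (-1.12×10⁻⁹ C)(-316 V) = 3.53×10⁻⁷ J.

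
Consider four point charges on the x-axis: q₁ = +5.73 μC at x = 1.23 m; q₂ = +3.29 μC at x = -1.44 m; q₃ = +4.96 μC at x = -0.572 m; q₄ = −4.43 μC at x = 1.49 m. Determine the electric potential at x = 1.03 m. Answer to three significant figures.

2.11×10⁵ V

Electric potential is a scalar, so the contributions from each charge add algebraically: V = Σ kqᵢ/rᵢ.
Distances from the field point to each charge: r₁ = 0.200 m, r₂ = 2.47 m, r₃ = 1.60 m, r₄ = 0.460 m.
V = k[(5.73×10⁻⁶)/(0.200) + (3.29×10⁻⁶)/(2.47) + (4.96×10⁻⁶)/(1.60) + (-4.43×10⁻⁶)/(0.460)] = 2.11×10⁵ V.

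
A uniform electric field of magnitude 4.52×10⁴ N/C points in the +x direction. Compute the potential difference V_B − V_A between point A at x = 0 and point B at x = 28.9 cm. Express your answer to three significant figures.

-1.31×10⁴ V

In a uniform field, potential decreases in the direction of E: V_B − V_A = −E·Δx.
V_B − V_A = −(4.52×10⁴ V/m)(0.289 m) = -1.31×10⁴ V.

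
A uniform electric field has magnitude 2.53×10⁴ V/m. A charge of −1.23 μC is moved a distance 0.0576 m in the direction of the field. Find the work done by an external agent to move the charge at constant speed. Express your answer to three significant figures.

1.79×10⁻³ J

The potential change for a displacement 0.0576 m in the direction of the field is ΔV = −Ed = -1460 V.
W_ext = qΔV = 1.79×10⁻³ J.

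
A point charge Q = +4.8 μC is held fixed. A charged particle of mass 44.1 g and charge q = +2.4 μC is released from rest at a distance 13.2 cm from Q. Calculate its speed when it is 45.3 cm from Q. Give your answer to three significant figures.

Only the electrostatic force acts, so mechanical energy is conserved: ½mv² = U₁ − U₂ = kQq(1/r₁ − 1/r₂).
U₁ − U₂ = (8.99×10⁹ N·m²/C²)(4.80×10⁻⁶ C)(2.40×10⁻⁶ C)(1/0.132 − 1/0.453) = 0.556 J.
v = √(2·0.556/0.0441) = 5.02 m/s.

5.02 m/s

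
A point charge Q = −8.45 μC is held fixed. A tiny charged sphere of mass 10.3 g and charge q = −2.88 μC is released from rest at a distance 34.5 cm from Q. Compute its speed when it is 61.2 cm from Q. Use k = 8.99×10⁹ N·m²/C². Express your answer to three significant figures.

7.33 m/s

Only the electrostatic force acts, so mechanical energy is conserved: ½mv² = U₁ − U₂ = kQq(1/r₁ − 1/r₂).
U₁ − U₂ = (8.99×10⁹ N·m²/C²)(-8.45×10⁻⁶ C)(-2.88×10⁻⁶ C)(1/0.345 − 1/0.612) = 0.277 J.
v = √(2·0.277/0.0103) = 7.33 m/s.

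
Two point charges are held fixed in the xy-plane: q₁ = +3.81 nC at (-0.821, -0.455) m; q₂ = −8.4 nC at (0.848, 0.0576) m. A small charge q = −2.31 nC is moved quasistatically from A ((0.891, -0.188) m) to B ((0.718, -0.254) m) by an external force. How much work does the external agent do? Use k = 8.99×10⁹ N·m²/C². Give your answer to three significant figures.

-1.88×10⁻⁷ J

For quasistatic motion the external work equals the change in potential energy: W_ext = qΔV = q(V_B − V_A).
At A: distances to the source charges are 1.73 m, 0.249 m; V_A = Σ kqᵢ/rᵢ = -283 V.
At B: distances to the source charges are 1.55 m, 0.338 m; V_B = Σ kqᵢ/rᵢ = -202 V.
ΔV = V_B − V_A = 81.5 V.
W_ext = qΔV = (-2.31×10⁻⁹ C)(81.5 V) = -1.88×10⁻⁷ J.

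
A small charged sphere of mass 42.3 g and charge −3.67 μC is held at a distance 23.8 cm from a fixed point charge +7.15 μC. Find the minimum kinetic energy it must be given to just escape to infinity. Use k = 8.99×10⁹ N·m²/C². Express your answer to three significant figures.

To just escape, total mechanical energy must reach zero at infinity: ½mv²_min + U = 0, so ½mv²_min = −U = |kQq|/r.
|U| = |kQq|/r = (8.99×10⁹ N·m²/C²)(7.15×10⁻⁶)(3.67×10⁻⁶)/(0.238) = 0.991 J.

0.991 J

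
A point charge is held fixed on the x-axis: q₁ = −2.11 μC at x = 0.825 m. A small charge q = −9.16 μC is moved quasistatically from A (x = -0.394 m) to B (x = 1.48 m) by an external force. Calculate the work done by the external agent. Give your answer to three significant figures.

For quasistatic motion the external work equals the change in potential energy: W_ext = qΔV = q(V_B − V_A).
At A: distance to the source charge is 1.22 m; V_A = kq₁/r = -1.56×10⁴ V.
At B: distance to the source charge is 0.655 m; V_B = kq₁/r = -2.90×10⁴ V.
ΔV = V_B − V_A = -1.34×10⁴ V.
W_ext = qΔV = (-9.16×10⁻⁶ C)(-1.34×10⁴ V) = 0.123 J.

0.123 J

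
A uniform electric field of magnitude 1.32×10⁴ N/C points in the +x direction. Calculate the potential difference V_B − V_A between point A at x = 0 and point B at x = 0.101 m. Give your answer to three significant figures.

In a uniform field, potential decreases in the direction of E: V_B − V_A = −E·Δx.
V_B − V_A = −(1.32×10⁴ V/m)(0.101 m) = -1330 V.

-1330 V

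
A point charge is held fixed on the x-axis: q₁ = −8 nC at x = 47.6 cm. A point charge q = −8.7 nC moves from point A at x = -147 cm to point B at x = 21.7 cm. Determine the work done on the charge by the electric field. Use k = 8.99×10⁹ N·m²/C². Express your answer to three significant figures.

-2.09×10⁻⁶ J

The work done by the electric force is W_field = −ΔU = −q(V_B − V_A) = q(V_A − V_B).
At A: distance to the source charge is 1.95 m; V_A = kq₁/r = -37.0 V.
At B: distance to the source charge is 0.259 m; V_B = kq₁/r = -278 V.
ΔV = V_B − V_A = -241 V.
W_field = −qΔV = −(-8.70×10⁻⁹ C)(-241 V) = -2.09×10⁻⁶ J.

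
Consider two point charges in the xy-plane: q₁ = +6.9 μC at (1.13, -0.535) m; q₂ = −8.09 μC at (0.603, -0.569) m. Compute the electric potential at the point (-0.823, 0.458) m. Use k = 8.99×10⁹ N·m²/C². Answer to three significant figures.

-1.31×10⁴ V

The total potential is the scalar sum of each charge's contribution, V = Σ kqᵢ/rᵢ.
Distances from the field point to each charge: r₁ = 2.19 m, r₂ = 1.76 m.
V = k[(6.90×10⁻⁶)/(2.19) + (-8.09×10⁻⁶)/(1.76)] = -1.31×10⁴ V.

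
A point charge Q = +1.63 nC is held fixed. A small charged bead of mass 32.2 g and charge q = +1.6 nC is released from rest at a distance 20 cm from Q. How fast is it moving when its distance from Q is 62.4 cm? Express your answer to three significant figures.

2.22×10⁻³ m/s

Only the electrostatic force acts, so mechanical energy is conserved: ½mv² = U₁ − U₂ = kQq(1/r₁ − 1/r₂).
U₁ − U₂ = (8.99×10⁹ N·m²/C²)(1.63×10⁻⁹ C)(1.60×10⁻⁹ C)(1/0.200 − 1/0.624) = 7.97×10⁻⁸ J.
v = √(2·7.97×10⁻⁸/0.0322) = 2.22×10⁻³ m/s.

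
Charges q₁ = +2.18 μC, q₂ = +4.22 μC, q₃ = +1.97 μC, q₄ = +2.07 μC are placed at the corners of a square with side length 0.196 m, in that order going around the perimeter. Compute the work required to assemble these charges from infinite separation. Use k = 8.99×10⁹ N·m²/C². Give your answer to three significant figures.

1.62 J

The work to assemble the configuration equals its total potential energy, U = Σ kqᵢqⱼ/rᵢⱼ over all pairs.
The four side pairs have separation 0.196 m and the two diagonal pairs 0.277 m.
Summing all 6 pair terms gives U = 1.62 J.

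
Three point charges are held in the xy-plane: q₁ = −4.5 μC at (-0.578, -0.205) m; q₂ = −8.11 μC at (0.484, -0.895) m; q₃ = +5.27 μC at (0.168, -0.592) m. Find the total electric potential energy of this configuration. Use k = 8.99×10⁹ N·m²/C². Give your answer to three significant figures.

-0.872 J

The work to assemble the configuration equals its total potential energy, U = Σ kqᵢqⱼ/rᵢⱼ over all pairs.
Pair separations: r₁₂ = 1.27 m, r₁₃ = 0.840 m, r₂₃ = 0.438 m.
U = (0.259) + (-0.254) + (-0.878) = -0.872 J.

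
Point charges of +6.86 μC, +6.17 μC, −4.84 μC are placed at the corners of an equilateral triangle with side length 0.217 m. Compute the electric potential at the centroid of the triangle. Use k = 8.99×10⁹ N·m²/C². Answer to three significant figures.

5.88×10⁵ V

Electric potential is a scalar, so the contributions from each charge add algebraically: V = Σ kqᵢ/rᵢ.
The distance from each vertex to the centroid is a/√3 = 0.125 m.
V = k[(6.86×10⁻⁶)/(0.125) + (6.17×10⁻⁶)/(0.125) + (-4.84×10⁻⁶)/(0.125)] = 5.88×10⁵ V.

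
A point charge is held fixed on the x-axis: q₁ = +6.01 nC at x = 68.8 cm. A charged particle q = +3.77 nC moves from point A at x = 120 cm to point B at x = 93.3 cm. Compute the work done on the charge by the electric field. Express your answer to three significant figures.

-4.34×10⁻⁷ J

The work done by the electric force is W_field = −ΔU = −q(V_B − V_A) = q(V_A − V_B).
At A: distance to the source charge is 0.512 m; V_A = kq₁/r = 106 V.
At B: distance to the source charge is 0.245 m; V_B = kq₁/r = 221 V.
ΔV = V_B − V_A = 115 V.
W_field = −qΔV = −(3.77×10⁻⁹ C)(115 V) = -4.34×10⁻⁷ J.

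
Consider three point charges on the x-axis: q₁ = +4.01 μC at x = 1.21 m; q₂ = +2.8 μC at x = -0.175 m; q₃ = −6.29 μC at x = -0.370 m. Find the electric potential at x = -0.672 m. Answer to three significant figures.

-1.17×10⁵ V

The total potential is the scalar sum of each charge's contribution, V = Σ kqᵢ/rᵢ.
Distances from the field point to each charge: r₁ = 1.88 m, r₂ = 0.497 m, r₃ = 0.302 m.
V = k[(4.01×10⁻⁶)/(1.88) + (2.80×10⁻⁶)/(0.497) + (-6.29×10⁻⁶)/(0.302)] = -1.17×10⁵ V.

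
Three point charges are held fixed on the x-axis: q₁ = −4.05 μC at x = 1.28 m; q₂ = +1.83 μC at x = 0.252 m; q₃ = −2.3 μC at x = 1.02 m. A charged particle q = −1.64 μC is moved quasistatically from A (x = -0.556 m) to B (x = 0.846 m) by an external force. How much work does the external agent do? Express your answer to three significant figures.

0.266 J

For quasistatic motion the external work equals the change in potential energy: W_ext = qΔV = q(V_B − V_A).
At A: distances to the source charges are 1.84 m, 0.808 m, 1.58 m; V_A = Σ kqᵢ/rᵢ = -1.26×10⁴ V.
At B: distances to the source charges are 0.434 m, 0.594 m, 0.174 m; V_B = Σ kqᵢ/rᵢ = -1.75×10⁵ V.
ΔV = V_B − V_A = -1.62×10⁵ V.
W_ext = qΔV = (-1.64×10⁻⁶ C)(-1.62×10⁵ V) = 0.266 J.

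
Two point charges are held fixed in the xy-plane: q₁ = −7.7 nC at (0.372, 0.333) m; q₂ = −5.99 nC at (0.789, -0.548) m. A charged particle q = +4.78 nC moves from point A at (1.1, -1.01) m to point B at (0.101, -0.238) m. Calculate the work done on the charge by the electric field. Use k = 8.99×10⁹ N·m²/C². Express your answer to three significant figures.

1.86×10⁻⁷ J

The work done by the electric force is W_field = −ΔU = −q(V_B − V_A) = q(V_A − V_B).
At A: distances to the source charges are 1.53 m, 0.557 m; V_A = Σ kqᵢ/rᵢ = -142 V.
At B: distances to the source charges are 0.632 m, 0.755 m; V_B = Σ kqᵢ/rᵢ = -181 V.
ΔV = V_B − V_A = -38.9 V.
W_field = −qΔV = −(4.78×10⁻⁹ C)(-38.9 V) = 1.86×10⁻⁷ J.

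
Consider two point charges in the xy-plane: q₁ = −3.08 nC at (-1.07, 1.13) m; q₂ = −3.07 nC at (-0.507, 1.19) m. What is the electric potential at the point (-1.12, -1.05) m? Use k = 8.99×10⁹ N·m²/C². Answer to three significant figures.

Electric potential is a scalar, so the contributions from each charge add algebraically: V = Σ kqᵢ/rᵢ.
Distances from the field point to each charge: r₁ = 2.18 m, r₂ = 2.32 m.
V = k[(-3.08×10⁻⁹)/(2.18) + (-3.07×10⁻⁹)/(2.32)] = -24.6 V.

-24.6 V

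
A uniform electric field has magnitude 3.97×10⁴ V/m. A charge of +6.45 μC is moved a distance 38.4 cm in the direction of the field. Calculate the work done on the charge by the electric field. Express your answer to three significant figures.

The potential change for a displacement 38.4 cm in the direction of the field is ΔV = −Ed = -1.52×10⁴ V.
W_field = −qΔV = 0.0983 J.

0.0983 J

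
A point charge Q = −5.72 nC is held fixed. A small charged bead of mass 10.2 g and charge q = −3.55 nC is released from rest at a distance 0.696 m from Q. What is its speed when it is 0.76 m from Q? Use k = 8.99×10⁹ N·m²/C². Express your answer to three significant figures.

Only the electrostatic force acts, so mechanical energy is conserved: ½mv² = U₁ − U₂ = kQq(1/r₁ − 1/r₂).
U₁ − U₂ = (8.99×10⁹ N·m²/C²)(-5.72×10⁻⁹ C)(-3.55×10⁻⁹ C)(1/0.696 − 1/0.760) = 2.21×10⁻⁸ J.
v = √(2·2.21×10⁻⁸/0.0102) = 2.08×10⁻³ m/s.

2.08×10⁻³ m/s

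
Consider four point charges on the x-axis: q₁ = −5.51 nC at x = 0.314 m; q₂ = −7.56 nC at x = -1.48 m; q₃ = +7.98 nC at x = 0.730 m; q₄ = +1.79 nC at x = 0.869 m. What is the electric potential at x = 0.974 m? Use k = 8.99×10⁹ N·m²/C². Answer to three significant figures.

345 V

The total potential is the scalar sum of each charge's contribution, V = Σ kqᵢ/rᵢ.
Distances from the field point to each charge: r₁ = 0.660 m, r₂ = 2.45 m, r₃ = 0.244 m, r₄ = 0.105 m.
V = k[(-5.51×10⁻⁹)/(0.660) + (-7.56×10⁻⁹)/(2.45) + (7.98×10⁻⁹)/(0.244) + (1.79×10⁻⁹)/(0.105)] = 345 V.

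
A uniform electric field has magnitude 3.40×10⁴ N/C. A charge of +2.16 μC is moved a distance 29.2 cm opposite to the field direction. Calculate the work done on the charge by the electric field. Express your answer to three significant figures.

-0.0214 J

The potential change for a displacement 29.2 cm opposite to the field direction is ΔV = +Ed = 9930 V.
W_field = −qΔV = -0.0214 J.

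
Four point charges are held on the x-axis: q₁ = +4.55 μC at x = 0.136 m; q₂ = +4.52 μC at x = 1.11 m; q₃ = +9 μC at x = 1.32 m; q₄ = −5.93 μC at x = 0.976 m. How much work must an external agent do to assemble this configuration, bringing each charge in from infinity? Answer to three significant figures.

-1.24 J

The work to assemble the configuration equals its total potential energy, U = Σ kqᵢqⱼ/rᵢⱼ over all pairs.
Pair separations: r₁₂ = 0.974 m, r₁₃ = 1.18 m, r₁₄ = 0.840 m, r₂₃ = 0.210 m, r₂₄ = 0.134 m, r₃₄ = 0.344 m.
Summing all 6 pair terms gives U = -1.24 J.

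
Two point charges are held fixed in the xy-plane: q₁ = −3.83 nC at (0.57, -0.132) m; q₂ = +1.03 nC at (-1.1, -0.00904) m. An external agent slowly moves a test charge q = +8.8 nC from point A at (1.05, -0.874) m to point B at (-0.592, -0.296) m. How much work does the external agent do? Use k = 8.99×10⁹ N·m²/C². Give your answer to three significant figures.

For quasistatic motion the external work equals the change in potential energy: W_ext = qΔV = q(V_B − V_A).
At A: distances to the source charges are 0.884 m, 2.32 m; V_A = Σ kqᵢ/rᵢ = -35.0 V.
At B: distances to the source charges are 1.17 m, 0.583 m; V_B = Σ kqᵢ/rᵢ = -13.5 V.
ΔV = V_B − V_A = 21.5 V.
W_ext = qΔV = (8.80×10⁻⁹ C)(21.5 V) = 1.89×10⁻⁷ J.

1.89×10⁻⁷ J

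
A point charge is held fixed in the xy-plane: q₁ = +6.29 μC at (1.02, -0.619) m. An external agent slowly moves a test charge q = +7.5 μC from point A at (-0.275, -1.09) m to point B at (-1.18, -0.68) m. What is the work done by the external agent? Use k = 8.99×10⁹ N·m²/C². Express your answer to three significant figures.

For quasistatic motion the external work equals the change in potential energy: W_ext = qΔV = q(V_B − V_A).
At A: distance to the source charge is 1.38 m; V_A = kq₁/r = 4.10×10⁴ V.
At B: distance to the source charge is 2.20 m; V_B = kq₁/r = 2.57×10⁴ V.
ΔV = V_B − V_A = -1.53×10⁴ V.
W_ext = qΔV = (7.50×10⁻⁶ C)(-1.53×10⁴ V) = -0.115 J.

-0.115 J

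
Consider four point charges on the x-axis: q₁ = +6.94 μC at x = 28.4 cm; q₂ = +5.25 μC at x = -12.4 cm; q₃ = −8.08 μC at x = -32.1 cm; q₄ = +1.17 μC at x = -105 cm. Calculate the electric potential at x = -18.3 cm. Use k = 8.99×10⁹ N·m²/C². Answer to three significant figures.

Electric potential is a scalar, so the contributions from each charge add algebraically: V = Σ kqᵢ/rᵢ.
Distances from the field point to each charge: r₁ = 0.467 m, r₂ = 0.0590 m, r₃ = 0.138 m, r₄ = 0.867 m.
V = k[(6.94×10⁻⁶)/(0.467) + (5.25×10⁻⁶)/(0.0590) + (-8.08×10⁻⁶)/(0.138) + (1.17×10⁻⁶)/(0.867)] = 4.19×10⁵ V.

4.19×10⁵ V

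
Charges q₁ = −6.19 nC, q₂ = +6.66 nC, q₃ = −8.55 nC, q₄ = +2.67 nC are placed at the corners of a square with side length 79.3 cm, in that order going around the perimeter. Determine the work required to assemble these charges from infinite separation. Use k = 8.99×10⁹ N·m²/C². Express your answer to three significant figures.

The assembly work is the sum of pairwise potential energies, U = Σ_{i<j} kqᵢqⱼ/rᵢⱼ.
The four side pairs have separation 0.793 m and the two diagonal pairs 1.12 m.
Summing all 6 pair terms gives U = -9.92×10⁻⁷ J.

-9.92×10⁻⁷ J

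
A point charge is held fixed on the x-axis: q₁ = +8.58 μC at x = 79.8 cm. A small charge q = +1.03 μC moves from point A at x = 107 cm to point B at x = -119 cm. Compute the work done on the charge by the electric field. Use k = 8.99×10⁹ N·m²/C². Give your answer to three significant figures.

The work done by the electric force is W_field = −ΔU = −q(V_B − V_A) = q(V_A − V_B).
At A: distance to the source charge is 0.272 m; V_A = kq₁/r = 2.84×10⁵ V.
At B: distance to the source charge is 1.99 m; V_B = kq₁/r = 3.88×10⁴ V.
ΔV = V_B − V_A = -2.45×10⁵ V.
W_field = −qΔV = −(1.03×10⁻⁶ C)(-2.45×10⁵ V) = 0.252 J.

0.252 J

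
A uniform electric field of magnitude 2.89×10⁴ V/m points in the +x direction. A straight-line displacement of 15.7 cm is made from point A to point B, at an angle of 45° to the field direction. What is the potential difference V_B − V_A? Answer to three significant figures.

-3210 V

Only the component of displacement along E changes the potential: ΔV = −E·d·cosθ.
ΔV = −(2.89×10⁴ V/m)(0.157 m)cos45° = -3210 V.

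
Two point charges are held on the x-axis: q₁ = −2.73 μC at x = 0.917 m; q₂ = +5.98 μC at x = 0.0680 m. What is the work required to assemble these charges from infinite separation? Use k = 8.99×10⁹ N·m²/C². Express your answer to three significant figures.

The assembly work is the sum of pairwise potential energies, U = Σ_{i<j} kqᵢqⱼ/rᵢⱼ.
Pair separations: r₁₂ = 0.849 m.
U = (-0.173) = -0.173 J.

-0.173 J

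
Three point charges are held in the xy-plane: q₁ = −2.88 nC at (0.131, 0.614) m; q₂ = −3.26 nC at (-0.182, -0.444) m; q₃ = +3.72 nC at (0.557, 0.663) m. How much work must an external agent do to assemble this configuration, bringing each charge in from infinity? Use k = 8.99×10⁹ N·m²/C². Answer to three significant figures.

The work to assemble the configuration equals its total potential energy, U = Σ kqᵢqⱼ/rᵢⱼ over all pairs.
Pair separations: r₁₂ = 1.10 m, r₁₃ = 0.429 m, r₂₃ = 1.33 m.
U = (7.65×10⁻⁸) + (-2.25×10⁻⁷) + (-8.19×10⁻⁸) = -2.30×10⁻⁷ J.

-2.30×10⁻⁷ J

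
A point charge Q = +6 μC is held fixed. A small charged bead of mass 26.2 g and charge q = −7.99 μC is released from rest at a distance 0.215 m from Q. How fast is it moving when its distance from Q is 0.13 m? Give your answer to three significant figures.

10.0 m/s

Only the electrostatic force acts, so mechanical energy is conserved: ½mv² = U₁ − U₂ = kQq(1/r₁ − 1/r₂).
U₁ − U₂ = (8.99×10⁹ N·m²/C²)(6.00×10⁻⁶ C)(-7.99×10⁻⁶ C)(1/0.215 − 1/0.130) = 1.31 J.
v = √(2·1.31/0.0262) = 10.0 m/s.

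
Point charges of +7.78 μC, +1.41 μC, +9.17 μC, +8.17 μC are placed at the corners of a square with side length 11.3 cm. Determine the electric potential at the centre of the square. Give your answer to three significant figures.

2.98×10⁶ V

The total potential is the scalar sum of each charge's contribution, V = Σ kqᵢ/rᵢ.
The distance from each corner to the centre is a√2/2 = 0.0799 m.
V = k[(7.78×10⁻⁶)/(0.0799) + (1.41×10⁻⁶)/(0.0799) + (9.17×10⁻⁶)/(0.0799) + (8.17×10⁻⁶)/(0.0799)] = 2.98×10⁶ V.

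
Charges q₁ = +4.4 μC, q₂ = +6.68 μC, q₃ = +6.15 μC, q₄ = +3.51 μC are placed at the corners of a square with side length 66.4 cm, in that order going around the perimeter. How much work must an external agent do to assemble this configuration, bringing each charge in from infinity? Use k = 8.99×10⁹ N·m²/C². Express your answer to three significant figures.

1.94 J

The assembly work is the sum of pairwise potential energies, U = Σ_{i<j} kqᵢqⱼ/rᵢⱼ.
The four side pairs have separation 0.664 m and the two diagonal pairs 0.939 m.
Summing all 6 pair terms gives U = 1.94 J.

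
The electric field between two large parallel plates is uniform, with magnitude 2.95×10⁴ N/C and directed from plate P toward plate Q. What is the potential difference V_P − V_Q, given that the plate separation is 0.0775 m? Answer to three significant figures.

In a uniform field, potential decreases in the direction of E: ΔV = −E·d for a displacement d parallel to E.
Going from Q to P is a displacement of 0.0775 m opposite to the field, so V_P − V_Q = +Ed = 2290 V.

2290 V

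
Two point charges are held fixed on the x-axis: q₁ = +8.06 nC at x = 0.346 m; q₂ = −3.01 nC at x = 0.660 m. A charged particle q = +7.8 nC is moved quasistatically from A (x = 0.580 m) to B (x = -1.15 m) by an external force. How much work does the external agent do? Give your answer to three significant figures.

4.84×10⁻⁷ J

For quasistatic motion the external work equals the change in potential energy: W_ext = qΔV = q(V_B − V_A).
At A: distances to the source charges are 0.234 m, 0.0800 m; V_A = Σ kqᵢ/rᵢ = -28.6 V.
At B: distances to the source charges are 1.50 m, 1.81 m; V_B = Σ kqᵢ/rᵢ = 33.5 V.
ΔV = V_B − V_A = 62.1 V.
W_ext = qΔV = (7.80×10⁻⁹ C)(62.1 V) = 4.84×10⁻⁷ J.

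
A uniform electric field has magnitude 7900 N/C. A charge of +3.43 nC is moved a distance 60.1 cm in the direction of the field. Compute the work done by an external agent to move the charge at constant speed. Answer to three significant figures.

-1.63×10⁻⁵ J

The potential change for a displacement 60.1 cm in the direction of the field is ΔV = −Ed = -4750 V.
W_ext = qΔV = -1.63×10⁻⁵ J.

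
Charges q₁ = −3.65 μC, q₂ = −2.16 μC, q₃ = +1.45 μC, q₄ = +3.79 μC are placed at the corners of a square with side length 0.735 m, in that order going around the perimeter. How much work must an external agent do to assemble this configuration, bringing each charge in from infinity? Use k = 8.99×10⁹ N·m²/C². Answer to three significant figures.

The assembly work is the sum of pairwise potential energies, U = Σ_{i<j} kqᵢqⱼ/rᵢⱼ.
The four side pairs have separation 0.735 m and the two diagonal pairs 1.04 m.
Summing all 6 pair terms gives U = -0.160 J.

-0.160 J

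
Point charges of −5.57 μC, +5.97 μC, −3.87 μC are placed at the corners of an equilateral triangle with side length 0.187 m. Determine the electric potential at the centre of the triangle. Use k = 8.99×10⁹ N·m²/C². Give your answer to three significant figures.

-2.89×10⁵ V

Electric potential is a scalar, so the contributions from each charge add algebraically: V = Σ kqᵢ/rᵢ.
The distance from each vertex to the centroid is a/√3 = 0.108 m.
V = k[(-5.57×10⁻⁶)/(0.108) + (5.97×10⁻⁶)/(0.108) + (-3.87×10⁻⁶)/(0.108)] = -2.89×10⁵ V.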